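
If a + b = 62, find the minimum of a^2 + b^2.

With a + b = 62, a^2 + b^2 = a^2 + (62 − a)^2.
The derivative 2a − 2(62 − a) = 4a − 124 vanishes at a = 31; second derivative 4 > 0, a minimum.
The minimum is 2·(31)^2 = 1922.

1922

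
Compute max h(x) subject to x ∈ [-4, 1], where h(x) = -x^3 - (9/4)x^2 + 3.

31

Differentiating, h'(x) = -3x^2 - (9/2)x; which vanishes at x = -3/2 and x = 0.
Candidates: h(-4) = 31, h(-3/2) = 21/16, h(0) = 3, h(1) = -1/4.
The maximum over the interval is 31, attained at x = -4.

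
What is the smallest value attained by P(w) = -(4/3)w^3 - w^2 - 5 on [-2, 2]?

-59/3

Differentiating, P'(w) = -4w^2 - 2w; which vanishes at w = -1/2 and w = 0.
Candidates: P(-2) = 5/3, P(-1/2) = -61/12, P(0) = -5, P(2) = -59/3.
The minimum over the interval is -59/3, attained at w = 2.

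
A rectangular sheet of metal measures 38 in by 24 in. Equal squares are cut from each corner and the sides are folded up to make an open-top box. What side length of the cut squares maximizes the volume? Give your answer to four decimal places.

4.7856

With cut size x, the volume is V(x) = x(38 − 2x)(24 − 2x) for 0 < x < 12.
V'(x) = 12x^2 − 248x + 912. Setting V'(x) = 0 gives x ≈ 4.7856 (the root in (0, 12)).
V''(x) = 24x − 248 is negative there, so this is the maximum; V ≈ 1963.0219.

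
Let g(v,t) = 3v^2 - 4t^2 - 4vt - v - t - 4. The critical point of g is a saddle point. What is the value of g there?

∂g/∂v = 6v - 4t - 1 = 0 and ∂g/∂t = -4v - 8t - 1 = 0, so (v, t) = (1/16, -5/32).
The Hessian has g_{vv} = 6, g_{tt} = -8, g_{vt} = -4, giving D = -64 < 0, so the point is a saddle point.
g(1/16, -5/32) = -253/64.

-253/64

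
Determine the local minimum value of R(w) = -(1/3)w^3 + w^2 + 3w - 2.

R'(w) = -w^2 + 2w + 3. Setting R'(w) = 0 gives w ∈ {-1, 3}.
Second-derivative test with R''(w) = -2w + 2: R''(-1) = 4 > 0 ⇒ local minimum; R''(3) = -4 < 0 ⇒ local maximum.
So the local minimum value is R(-1) = -11/3.

-11/3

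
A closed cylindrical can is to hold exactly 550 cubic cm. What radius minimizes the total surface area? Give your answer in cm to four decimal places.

4.4401

With radius r and height h, πr²h = 550 so h = 550/(πr²), and S(r) = 2πr² + 2πrh = 2πr² + 2·550/r.
S'(r) = 4πr − 2·550/r² = 0 ⇒ r³ = 550/(2π), so r ≈ 4.4401 and h = 2r ≈ 8.8802.
S''(r) = 4π + 4·550/r³ > 0, so this is the minimum; S ≈ 371.6119.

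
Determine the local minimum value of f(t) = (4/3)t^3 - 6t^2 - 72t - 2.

-362

Critical points: f'(t) = 4t^2 - 12t - 72 vanishes at t = -3, 6.
Since f''(t) = 8t - 12, we get f''(-3) = -36 < 0 ⇒ local maximum; f''(6) = 36 > 0 ⇒ local minimum.
So the local minimum value is f(6) = -362.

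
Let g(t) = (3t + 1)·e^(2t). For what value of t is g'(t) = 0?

Differentiating with the product rule gives g'(t) = (6t + 5)·e^(2t). Since e^(2t) > 0, the only critical point is t = -5/6.
g''(-5/6) has the same sign as 6 > 0, so this is a local minimum.
g(-5/6) = (-3/2)·e^(-5/3) ≈ -0.2833.

-5/6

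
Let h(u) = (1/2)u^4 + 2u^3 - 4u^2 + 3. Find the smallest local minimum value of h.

h'(u) = 2u^3 + 6u^2 - 8u = 0 at u = -4, 0, 1.
h''(u) = 6u^2 + 12u - 8. h''(-4) = 40 > 0 ⇒ local minimum; h''(0) = -8 < 0 ⇒ local maximum; h''(1) = 10 > 0 ⇒ local minimum.
So the smallest local minimum value is h(-4) = -61.

-61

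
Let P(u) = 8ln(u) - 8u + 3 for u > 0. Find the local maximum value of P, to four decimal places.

P'(u) = 8/u − 8 = 0 gives u = 1.
P''(u) = -8/u², which is negative for u > 0, so this is a local maximum.
P(1) = 8·ln(1) - 8 + 3 ≈ -5.0000.

-5.0000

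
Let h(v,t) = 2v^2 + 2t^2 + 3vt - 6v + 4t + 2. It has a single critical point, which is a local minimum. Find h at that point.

-162/7

∂h/∂v = 4v + 3t - 6 = 0 and ∂h/∂t = 3v + 4t + 4 = 0, so (v, t) = (36/7, -34/7).
The Hessian has h_{vv} = 4, h_{tt} = 4, h_{vt} = 3, giving D = 7 > 0 with h_{vv} > 0, so the point is a local minimum.
h(36/7, -34/7) = -162/7.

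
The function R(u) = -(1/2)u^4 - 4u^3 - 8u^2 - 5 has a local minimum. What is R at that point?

R'(u) = -2u^3 - 12u^2 - 16u. Setting R'(u) = 0 gives u ∈ {-4, -2, 0}.
Since R''(u) = -6u^2 - 24u - 16, we get R''(-4) = -16 < 0 ⇒ local maximum; R''(-2) = 8 > 0 ⇒ local minimum; R''(0) = -16 < 0 ⇒ local maximum.
Thus R has its local minimum at u = -2, with value -13.

-13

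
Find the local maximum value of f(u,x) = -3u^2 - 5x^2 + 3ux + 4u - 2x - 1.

1/3

∂f/∂u = -6u + 3x + 4 = 0 and ∂f/∂x = 3u - 10x - 2 = 0, so (u, x) = (2/3, 0).
The Hessian has f_{uu} = -6, f_{xx} = -10, f_{ux} = 3, giving D = 51 > 0 with f_{uu} < 0, so the point is a local maximum.
f(2/3, 0) = 1/3.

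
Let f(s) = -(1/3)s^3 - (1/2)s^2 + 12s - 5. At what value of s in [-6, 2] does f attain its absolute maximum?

f'(s) = -s^2 - s + 12, whose only zero in [-6, 2] is s = -4.
Candidates: f(-6) = -23, f(-4) = -119/3, f(2) = 43/3.
The maximum over the interval is 43/3, attained at s = 2.

2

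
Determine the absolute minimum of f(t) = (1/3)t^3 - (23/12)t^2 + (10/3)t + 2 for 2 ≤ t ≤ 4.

57/16

f'(t) = t^2 - (23/6)t + 10/3, whose only zero in [2, 4] is t = 5/2.
Evaluating at the critical points and endpoints: f(2) = 11/3; f(5/2) = 57/16; f(4) = 6.
So the minimum is f(5/2) = 57/16.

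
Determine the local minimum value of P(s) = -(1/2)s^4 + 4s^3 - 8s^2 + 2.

-6

Critical points: P'(s) = -2s^3 + 12s^2 - 16s vanishes at s = 0, 2, 4.
Second-derivative test with P''(s) = -6s^2 + 24s - 16: P''(0) = -16 < 0 ⇒ local maximum; P''(2) = 8 > 0 ⇒ local minimum; P''(4) = -16 < 0 ⇒ local maximum.
So the local minimum value is P(2) = -6.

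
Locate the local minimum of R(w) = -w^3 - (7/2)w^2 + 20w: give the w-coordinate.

-4

Critical points: R'(w) = -3w^2 - 7w + 20 vanishes at w = -4, 5/3.
Second-derivative test with R''(w) = -6w - 7: R''(-4) = 17 > 0 ⇒ local minimum; R''(5/3) = -17 < 0 ⇒ local maximum.
The local minimum is R(-4) = -72.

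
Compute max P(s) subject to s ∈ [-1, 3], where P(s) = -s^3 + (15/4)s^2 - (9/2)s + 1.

The derivative is -3s^2 + (15/2)s - 9/2, which vanishes at s = 1 and s = 3/2.
Compare values at every candidate in [-1, 3]: P(-1) = 41/4,  P(1) = -3/4,  P(3/2) = -11/16,  P(3) = -23/4.
So the maximum is P(-1) = 41/4.

41/4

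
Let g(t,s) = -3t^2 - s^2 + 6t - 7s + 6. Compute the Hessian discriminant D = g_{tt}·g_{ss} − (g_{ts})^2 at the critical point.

∂g/∂t = -6t + 6 = 0 and ∂g/∂s = -2s - 7 = 0, so (t, s) = (1, -7/2).
The Hessian has g_{tt} = -6, g_{ss} = -2, g_{ts} = 0, giving D = 12 > 0 with g_{tt} < 0, so the point is a local maximum.
D = (-6)·(-2) − (0)^2 = 12.

12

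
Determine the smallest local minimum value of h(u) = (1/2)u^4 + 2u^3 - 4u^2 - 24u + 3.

Critical points: h'(u) = 2u^3 + 6u^2 - 8u - 24 vanishes at u = -3, -2, 2.
Second-derivative test with h''(u) = 6u^2 + 12u - 8: h''(-3) = 10 > 0 ⇒ local minimum; h''(-2) = -8 < 0 ⇒ local maximum; h''(2) = 40 > 0 ⇒ local minimum.
So the smallest local minimum value is h(2) = -37.

-37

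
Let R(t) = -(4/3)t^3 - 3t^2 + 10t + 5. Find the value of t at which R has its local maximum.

1

Critical points: R'(t) = -4t^2 - 6t + 10 vanishes at t = -5/2, 1.
Second-derivative test with R''(t) = -8t - 6: R''(-5/2) = 14 > 0 ⇒ local minimum; R''(1) = -14 < 0 ⇒ local maximum.
So the local maximum value is R(1) = 32/3.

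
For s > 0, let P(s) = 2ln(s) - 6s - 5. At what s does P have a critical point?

1/3

P'(s) = 2/s − 6 = 0 gives s = 1/3.
P''(s) = -2/s², which is negative for s > 0, so this is a local maximum.
P(1/3) = 2·ln(1/3) - 2 - 5 ≈ -9.1972.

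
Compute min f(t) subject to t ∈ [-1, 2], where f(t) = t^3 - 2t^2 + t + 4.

Differentiating, f'(t) = 3t^2 - 4t + 1; which vanishes at t = 1/3 and t = 1.
Candidates: f(-1) = 0, f(1/3) = 112/27, f(1) = 4, f(2) = 6.
Hence the absolute minimum is 0 at t = -1.

0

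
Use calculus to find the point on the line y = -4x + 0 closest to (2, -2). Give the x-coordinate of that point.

10/17

Minimize D(x)^2 = (x - 2)^2 + (-4x + 2)^2.
d/dx[D^2] = 2(x - 2) + 2·(-4)·(-4x + 2) = 0 ⇒ x = 10/17.
Then y = -40/17 and the distance is √(36/17) ≈ 1.4552.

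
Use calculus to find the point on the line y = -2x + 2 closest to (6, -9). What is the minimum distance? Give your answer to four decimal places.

Minimize D(x)^2 = (x - 6)^2 + (-2x + 11)^2.
d/dx[D^2] = 2(x - 6) + 2·(-2)·(-2x + 11) = 0 ⇒ x = 28/5.
Then y = -46/5 and the distance is √(1/5) ≈ 0.4472.

0.4472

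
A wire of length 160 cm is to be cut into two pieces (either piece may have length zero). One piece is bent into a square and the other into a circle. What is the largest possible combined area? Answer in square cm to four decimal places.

2037.1833

Let x be the length used for the square. Square side x/4; circle radius (160−x)/(2π).
A(x) = (x/4)² + π·((160−x)/(2π))² = x²/16 + (160−x)²/(4π) for 0 ≤ x ≤ 160. A'(x) = x/8 − (160−x)/(2π) = 0 gives x = 4·160/(π+4) ≈ 89.6159.
A'' > 0, so the interior critical point is a minimum; the maximum is at an endpoint. A(0) = 2037.1833 and A(160) = 1600.0000, so the largest area is 2037.1833.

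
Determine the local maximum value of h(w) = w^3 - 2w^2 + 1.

1

h'(w) = 3w^2 - 4w = 0 at w = 0, 4/3.
h''(w) = 6w - 4. h''(0) = -4 < 0 ⇒ local maximum; h''(4/3) = 4 > 0 ⇒ local minimum.
Thus h has its local maximum at w = 0, with value 1.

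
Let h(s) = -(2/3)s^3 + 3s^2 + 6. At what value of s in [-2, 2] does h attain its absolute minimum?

0

Differentiating, h'(s) = -2s^2 + 6s; whose only zero in [-2, 2] is s = 0.
Candidates: h(-2) = 70/3; h(0) = 6; h(2) = 38/3.
So the minimum is h(0) = 6.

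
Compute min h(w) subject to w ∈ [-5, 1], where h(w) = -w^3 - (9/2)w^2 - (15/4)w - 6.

The derivative is -3w^2 - 9w - 15/4, which vanishes at w = -5/2 and w = -1/2.
Evaluating at the critical points and endpoints: h(-5) = 101/4,  h(-5/2) = -73/8,  h(-1/2) = -41/8,  h(1) = -61/4.
So the minimum is h(1) = -61/4.

-61/4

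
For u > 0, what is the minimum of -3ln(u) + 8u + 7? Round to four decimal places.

12.9425

g'(u) = -3/u + 8 = 0 gives u = 3/8.
g''(u) = 3/u², which is positive for u > 0, so this is a local minimum.
g(3/8) = -3·ln(3/8) + 3 + 7 ≈ 12.9425.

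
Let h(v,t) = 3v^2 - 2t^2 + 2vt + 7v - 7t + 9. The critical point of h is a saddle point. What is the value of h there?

∂h/∂v = 6v + 2t + 7 = 0 and ∂h/∂t = 2v - 4t - 7 = 0, so (v, t) = (-1/2, -2).
The Hessian has h_{vv} = 6, h_{tt} = -4, h_{vt} = 2, giving D = -28 < 0, so the point is a saddle point.
h(-1/2, -2) = 57/4.

57/4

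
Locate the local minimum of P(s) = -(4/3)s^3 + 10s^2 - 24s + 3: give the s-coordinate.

2

Critical points: P'(s) = -4s^2 + 20s - 24 vanishes at s = 2, 3.
P''(s) = -8s + 20. P''(2) = 4 > 0 ⇒ local minimum; P''(3) = -4 < 0 ⇒ local maximum.
The local minimum is P(2) = -47/3.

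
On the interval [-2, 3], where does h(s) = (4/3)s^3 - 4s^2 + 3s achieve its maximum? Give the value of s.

3

Differentiating, h'(s) = 4s^2 - 8s + 3; which vanishes at s = 1/2 and s = 3/2.
Candidates: h(-2) = -98/3; h(1/2) = 2/3; h(3/2) = 0; h(3) = 9.
So the maximum is h(3) = 9.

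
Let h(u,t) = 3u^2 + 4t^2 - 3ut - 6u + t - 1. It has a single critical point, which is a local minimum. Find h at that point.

∂h/∂u = 6u - 3t - 6 = 0 and ∂h/∂t = -3u + 8t + 1 = 0, so (u, t) = (15/13, 4/13).
The Hessian has h_{uu} = 6, h_{tt} = 8, h_{ut} = -3, giving D = 39 > 0 with h_{uu} > 0, so the point is a local minimum.
h(15/13, 4/13) = -56/13.

-56/13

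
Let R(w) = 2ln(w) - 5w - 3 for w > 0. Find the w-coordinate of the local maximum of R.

2/5

R'(w) = 2/w − 5 = 0 gives w = 2/5.
R''(w) = -2/w², which is negative for w > 0, so this is a local maximum.
R(2/5) = 2·ln(2/5) - 2 - 3 ≈ -6.8326.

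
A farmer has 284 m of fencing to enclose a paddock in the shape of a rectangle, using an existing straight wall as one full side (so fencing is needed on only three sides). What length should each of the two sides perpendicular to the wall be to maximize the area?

Let the sides perpendicular to the wall have length x and the parallel side y, so 2x + y = 284 and the area is A = xy = x(284 − 2x).
A'(x) = 284 − 4x = 0 gives x = 71, and A''(x) = −4 < 0 confirms a maximum.
Then y = 284 − 2·71 = 142 and A = 10082.

71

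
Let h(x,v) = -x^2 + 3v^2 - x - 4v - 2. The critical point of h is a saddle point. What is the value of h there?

-37/12

∂h/∂x = -2x - 1 = 0 and ∂h/∂v = 6v - 4 = 0, so (x, v) = (-1/2, 2/3).
The Hessian has h_{xx} = -2, h_{vv} = 6, h_{xv} = 0, giving D = -12 < 0, so the point is a saddle point.
h(-1/2, 2/3) = -37/12.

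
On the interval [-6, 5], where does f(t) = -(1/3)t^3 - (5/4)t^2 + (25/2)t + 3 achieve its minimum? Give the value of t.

Differentiating, f'(t) = -t^2 - (5/2)t + 25/2; which vanishes at t = -5 and t = 5/2.
Evaluating at the critical points and endpoints: f(-6) = -45,  f(-5) = -589/12,  f(5/2) = 1019/48,  f(5) = -89/12.
The minimum over the interval is -589/12, attained at t = -5.

-5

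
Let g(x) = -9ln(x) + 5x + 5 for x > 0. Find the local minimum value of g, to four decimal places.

8.7099

g'(x) = -9/x + 5 = 0 gives x = 9/5.
g''(x) = 9/x², which is positive for x > 0, so this is a local minimum.
g(9/5) = -9·ln(9/5) + 9 + 5 ≈ 8.7099.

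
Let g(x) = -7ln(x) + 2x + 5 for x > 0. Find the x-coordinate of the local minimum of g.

7/2

g'(x) = -7/x + 2 = 0 gives x = 7/2.
g''(x) = 7/x², which is positive for x > 0, so this is a local minimum.
g(7/2) = -7·ln(7/2) + 7 + 5 ≈ 3.2307.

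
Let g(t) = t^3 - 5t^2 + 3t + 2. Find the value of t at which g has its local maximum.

1/3

g'(t) = 3t^2 - 10t + 3 = 0 at t = 1/3, 3.
Since g''(t) = 6t - 10, we get g''(1/3) = -8 < 0 ⇒ local maximum; g''(3) = 8 > 0 ⇒ local minimum.
So the local maximum value is g(1/3) = 67/27.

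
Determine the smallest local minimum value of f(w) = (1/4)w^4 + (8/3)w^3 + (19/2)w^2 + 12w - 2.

-83/12

f'(w) = w^3 + 8w^2 + 19w + 12. Setting f'(w) = 0 gives w ∈ {-4, -3, -1}.
Second-derivative test with f''(w) = 3w^2 + 16w + 19: f''(-4) = 3 > 0 ⇒ local minimum; f''(-3) = -2 < 0 ⇒ local maximum; f''(-1) = 6 > 0 ⇒ local minimum.
The smallest local minimum is f(-1) = -83/12.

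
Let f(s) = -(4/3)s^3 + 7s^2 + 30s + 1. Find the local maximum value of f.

f'(s) = -4s^2 + 14s + 30 = 0 at s = -3/2, 5.
Second-derivative test with f''(s) = -8s + 14: f''(-3/2) = 26 > 0 ⇒ local minimum; f''(5) = -26 < 0 ⇒ local maximum.
Thus f has its local maximum at s = 5, with value 478/3.

478/3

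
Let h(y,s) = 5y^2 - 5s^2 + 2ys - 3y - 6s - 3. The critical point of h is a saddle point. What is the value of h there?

∂h/∂y = 10y + 2s - 3 = 0 and ∂h/∂s = 2y - 10s - 6 = 0, so (y, s) = (21/52, -27/52).
The Hessian has h_{yy} = 10, h_{ss} = -10, h_{ys} = 2, giving D = -104 < 0, so the point is a saddle point.
h(21/52, -27/52) = -213/104.

-213/104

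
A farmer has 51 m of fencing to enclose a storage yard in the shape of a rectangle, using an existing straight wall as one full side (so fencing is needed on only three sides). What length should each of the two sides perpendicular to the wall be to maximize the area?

Let the sides perpendicular to the wall have length x and the parallel side y, so 2x + y = 51 and the area is A = xy = x(51 − 2x).
A'(x) = 51 − 4x = 0 gives x = 51/4, and A''(x) = −4 < 0 confirms a maximum.
Then y = 51 − 2·51/4 = 51/2 and A = 2601/8.

51/4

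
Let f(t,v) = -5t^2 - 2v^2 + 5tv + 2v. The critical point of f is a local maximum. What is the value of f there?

∂f/∂t = -10t + 5v = 0 and ∂f/∂v = 5t - 4v + 2 = 0, so (t, v) = (2/3, 4/3).
The Hessian has f_{tt} = -10, f_{vv} = -4, f_{tv} = 5, giving D = 15 > 0 with f_{tt} < 0, so the point is a local maximum.
f(2/3, 4/3) = 4/3.

4/3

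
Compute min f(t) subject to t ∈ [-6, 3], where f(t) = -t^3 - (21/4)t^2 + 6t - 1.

-229/4

Differentiating, f'(t) = -3t^2 - (21/2)t + 6; which vanishes at t = -4 and t = 1/2.
Compare values at every candidate in [-6, 3]: f(-6) = -10, f(-4) = -45, f(1/2) = 9/16, f(3) = -229/4.
Hence the absolute minimum is -229/4 at t = 3.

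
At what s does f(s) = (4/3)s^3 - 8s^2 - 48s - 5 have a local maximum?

-2

f'(s) = 4s^2 - 16s - 48. Setting f'(s) = 0 gives s ∈ {-2, 6}.
Since f''(s) = 8s - 16, we get f''(-2) = -32 < 0 ⇒ local maximum; f''(6) = 32 > 0 ⇒ local minimum.
The local maximum is f(-2) = 145/3.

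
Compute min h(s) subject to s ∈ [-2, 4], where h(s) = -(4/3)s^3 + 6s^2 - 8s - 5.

Differentiating, h'(s) = -4s^2 + 12s - 8; which vanishes at s = 1 and s = 2.
Compare values at every candidate in [-2, 4]: h(-2) = 137/3,  h(1) = -25/3,  h(2) = -23/3,  h(4) = -79/3.
So the minimum is h(4) = -79/3.

-79/3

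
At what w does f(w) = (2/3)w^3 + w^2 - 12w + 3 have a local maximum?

f'(w) = 2w^2 + 2w - 12. Setting f'(w) = 0 gives w ∈ {-3, 2}.
f''(w) = 4w + 2. f''(-3) = -10 < 0 ⇒ local maximum; f''(2) = 10 > 0 ⇒ local minimum.
So the local maximum value is f(-3) = 30.

-3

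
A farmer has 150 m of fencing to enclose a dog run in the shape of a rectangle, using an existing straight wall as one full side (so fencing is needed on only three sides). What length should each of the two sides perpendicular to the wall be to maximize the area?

Let the sides perpendicular to the wall have length x and the parallel side y, so 2x + y = 150 and the area is A = xy = x(150 − 2x).
A'(x) = 150 − 4x = 0 gives x = 75/2, and A''(x) = −4 < 0 confirms a maximum.
Then y = 150 − 2·75/2 = 75 and A = 5625/2.

75/2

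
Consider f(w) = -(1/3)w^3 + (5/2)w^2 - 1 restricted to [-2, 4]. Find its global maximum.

53/3

Differentiating, f'(w) = -w^2 + 5w; whose only zero in [-2, 4] is w = 0.
Candidates: f(-2) = 35/3, f(0) = -1, f(4) = 53/3.
Hence the absolute maximum is 53/3 at w = 4.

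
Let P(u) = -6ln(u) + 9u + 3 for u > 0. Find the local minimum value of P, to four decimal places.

11.4328

P'(u) = -6/u + 9 = 0 gives u = 2/3.
P''(u) = 6/u², which is positive for u > 0, so this is a local minimum.
P(2/3) = -6·ln(2/3) + 6 + 3 ≈ 11.4328.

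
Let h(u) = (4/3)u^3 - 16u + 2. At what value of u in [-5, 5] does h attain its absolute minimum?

-5

h'(u) = 4u^2 - 16, which vanishes at u = -2 and u = 2.
Evaluating at the critical points and endpoints: h(-5) = -254/3; h(-2) = 70/3; h(2) = -58/3; h(5) = 266/3.
Hence the absolute minimum is -254/3 at u = -5.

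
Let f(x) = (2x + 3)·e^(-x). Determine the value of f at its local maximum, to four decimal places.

3.2974

Differentiating with the product rule gives f'(x) = (-2x - 1)·e^(-x). Since e^(-x) > 0, the only critical point is x = -1/2.
f''(-1/2) has the same sign as -2 < 0, so this is a local maximum.
f(-1/2) = (2)·e^(1/2) ≈ 3.2974.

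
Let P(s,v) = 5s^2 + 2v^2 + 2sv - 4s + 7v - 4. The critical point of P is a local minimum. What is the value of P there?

-53/4

∂P/∂s = 10s + 2v - 4 = 0 and ∂P/∂v = 2s + 4v + 7 = 0, so (s, v) = (5/6, -13/6).
The Hessian has P_{ss} = 10, P_{vv} = 4, P_{sv} = 2, giving D = 36 > 0 with P_{ss} > 0, so the point is a local minimum.
P(5/6, -13/6) = -53/4.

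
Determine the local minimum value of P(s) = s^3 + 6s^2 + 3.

P'(s) = 3s^2 + 12s = 0 at s = -4, 0.
Since P''(s) = 6s + 12, we get P''(-4) = -12 < 0 ⇒ local maximum; P''(0) = 12 > 0 ⇒ local minimum.
Thus P has its local minimum at s = 0, with value 3.

3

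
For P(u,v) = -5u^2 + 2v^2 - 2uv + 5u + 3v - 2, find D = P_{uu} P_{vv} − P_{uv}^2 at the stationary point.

∂P/∂u = -10u - 2v + 5 = 0 and ∂P/∂v = -2u + 4v + 3 = 0, so (u, v) = (13/22, -5/11).
The Hessian has P_{uu} = -10, P_{vv} = 4, P_{uv} = -2, giving D = -44 < 0, so the point is a saddle point.
D = (-10)·(4) − (-2)^2 = -44.

-44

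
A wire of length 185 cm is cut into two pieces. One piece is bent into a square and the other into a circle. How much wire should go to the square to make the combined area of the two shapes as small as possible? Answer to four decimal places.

103.6183

Let x be the length used for the square. Square side x/4; circle radius (185−x)/(2π).
A(x) = (x/4)² + π·((185−x)/(2π))² = x²/16 + (185−x)²/(4π) for 0 ≤ x ≤ 185. A'(x) = x/8 − (185−x)/(2π) = 0 gives x = 4·185/(π+4) ≈ 103.6183.
A'' = 1/8 + 1/(2π) > 0, so this gives the minimum combined area; x ≈ 103.6183 cm to the square.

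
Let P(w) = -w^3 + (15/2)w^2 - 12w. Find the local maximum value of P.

8

P'(w) = -3w^2 + 15w - 12. Setting P'(w) = 0 gives w ∈ {1, 4}.
Since P''(w) = -6w + 15, we get P''(1) = 9 > 0 ⇒ local minimum; P''(4) = -9 < 0 ⇒ local maximum.
So the local maximum value is P(4) = 8.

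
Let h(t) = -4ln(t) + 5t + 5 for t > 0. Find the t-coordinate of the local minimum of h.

4/5

h'(t) = -4/t + 5 = 0 gives t = 4/5.
h''(t) = 4/t², which is positive for t > 0, so this is a local minimum.
h(4/5) = -4·ln(4/5) + 4 + 5 ≈ 9.8926.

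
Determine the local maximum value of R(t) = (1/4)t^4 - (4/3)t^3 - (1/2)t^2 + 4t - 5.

-31/12

R'(t) = t^3 - 4t^2 - t + 4 = 0 at t = -1, 1, 4.
Since R''(t) = 3t^2 - 8t - 1, we get R''(-1) = 10 > 0 ⇒ local minimum; R''(1) = -6 < 0 ⇒ local maximum; R''(4) = 15 > 0 ⇒ local minimum.
So the local maximum value is R(1) = -31/12.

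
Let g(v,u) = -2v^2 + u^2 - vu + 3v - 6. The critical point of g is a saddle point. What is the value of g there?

∂g/∂v = -4v - u + 3 = 0 and ∂g/∂u = -v + 2u = 0, so (v, u) = (2/3, 1/3).
The Hessian has g_{vv} = -4, g_{uu} = 2, g_{vu} = -1, giving D = -9 < 0, so the point is a saddle point.
g(2/3, 1/3) = -5.

-5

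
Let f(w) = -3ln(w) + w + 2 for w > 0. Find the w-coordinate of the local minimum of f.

f'(w) = -3/w + 1 = 0 gives w = 3.
f''(w) = 3/w², which is positive for w > 0, so this is a local minimum.
f(3) = -3·ln(3) + 3 + 2 ≈ 1.7042.

3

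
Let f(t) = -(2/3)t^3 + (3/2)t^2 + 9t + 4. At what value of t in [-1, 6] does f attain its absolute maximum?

3

Differentiating, f'(t) = -2t^2 + 3t + 9; whose only zero in [-1, 6] is t = 3.
Evaluating at the critical points and endpoints: f(-1) = -17/6, f(3) = 53/2, f(6) = -32.
Hence the absolute maximum is 53/2 at t = 3.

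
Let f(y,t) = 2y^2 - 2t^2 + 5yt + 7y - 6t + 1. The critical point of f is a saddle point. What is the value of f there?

225/41

∂f/∂y = 4y + 5t + 7 = 0 and ∂f/∂t = 5y - 4t - 6 = 0, so (y, t) = (2/41, -59/41).
The Hessian has f_{yy} = 4, f_{tt} = -4, f_{yt} = 5, giving D = -41 < 0, so the point is a saddle point.
f(2/41, -59/41) = 225/41.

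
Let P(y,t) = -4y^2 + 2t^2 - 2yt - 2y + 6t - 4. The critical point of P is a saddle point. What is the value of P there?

-76/9

∂P/∂y = -8y - 2t - 2 = 0 and ∂P/∂t = -2y + 4t + 6 = 0, so (y, t) = (1/9, -13/9).
The Hessian has P_{yy} = -8, P_{tt} = 4, P_{yt} = -2, giving D = -36 < 0, so the point is a saddle point.
P(1/9, -13/9) = -76/9.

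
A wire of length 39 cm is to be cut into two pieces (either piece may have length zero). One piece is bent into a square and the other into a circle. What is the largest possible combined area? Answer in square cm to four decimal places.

121.0373

Let x be the length used for the square. Square side x/4; circle radius (39−x)/(2π).
A(x) = (x/4)² + π·((39−x)/(2π))² = x²/16 + (39−x)²/(4π) for 0 ≤ x ≤ 39. A'(x) = x/8 − (39−x)/(2π) = 0 gives x = 4·39/(π+4) ≈ 21.8439.
A'' > 0, so the interior critical point is a minimum; the maximum is at an endpoint. A(0) = 121.0373 and A(39) = 95.0625, so the largest area is 121.0373.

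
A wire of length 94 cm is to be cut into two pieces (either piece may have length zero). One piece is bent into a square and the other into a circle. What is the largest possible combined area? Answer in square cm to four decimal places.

703.1465

Let x be the length used for the square. Square side x/4; circle radius (94−x)/(2π).
A(x) = (x/4)² + π·((94−x)/(2π))² = x²/16 + (94−x)²/(4π) for 0 ≤ x ≤ 94. A'(x) = x/8 − (94−x)/(2π) = 0 gives x = 4·94/(π+4) ≈ 52.6493.
A'' > 0, so the interior critical point is a minimum; the maximum is at an endpoint. A(0) = 703.1465 and A(94) = 552.2500, so the largest area is 703.1465.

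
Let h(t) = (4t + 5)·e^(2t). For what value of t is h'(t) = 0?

Differentiating with the product rule gives h'(t) = (8t + 14)·e^(2t). Since e^(2t) > 0, the only critical point is t = -7/4.
h''(-7/4) has the same sign as 8 > 0, so this is a local minimum.
h(-7/4) = (-2)·e^(-7/2) ≈ -0.0604.

-7/4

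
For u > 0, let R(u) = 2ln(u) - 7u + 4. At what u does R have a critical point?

2/7

R'(u) = 2/u − 7 = 0 gives u = 2/7.
R''(u) = -2/u², which is negative for u > 0, so this is a local maximum.
R(2/7) = 2·ln(2/7) - 2 + 4 ≈ -0.5055.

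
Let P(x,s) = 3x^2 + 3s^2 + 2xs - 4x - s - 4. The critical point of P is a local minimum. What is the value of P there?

-171/32

∂P/∂x = 6x + 2s - 4 = 0 and ∂P/∂s = 2x + 6s - 1 = 0, so (x, s) = (11/16, -1/16).
The Hessian has P_{xx} = 6, P_{ss} = 6, P_{xs} = 2, giving D = 32 > 0 with P_{xx} > 0, so the point is a local minimum.
P(11/16, -1/16) = -171/32.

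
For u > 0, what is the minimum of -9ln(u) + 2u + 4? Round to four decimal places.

-0.5367

R'(u) = -9/u + 2 = 0 gives u = 9/2.
R''(u) = 9/u², which is positive for u > 0, so this is a local minimum.
R(9/2) = -9·ln(9/2) + 9 + 4 ≈ -0.5367.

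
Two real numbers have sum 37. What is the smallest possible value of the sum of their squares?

1369/2

With a + b = 37, a^2 + b^2 = a^2 + (37 − a)^2.
The derivative 2a − 2(37 − a) = 4a − 74 vanishes at a = 37/2; second derivative 4 > 0, a minimum.
The minimum is 2·(37/2)^2 = 1369/2.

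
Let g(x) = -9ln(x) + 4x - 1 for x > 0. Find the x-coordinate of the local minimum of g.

9/4

g'(x) = -9/x + 4 = 0 gives x = 9/4.
g''(x) = 9/x², which is positive for x > 0, so this is a local minimum.
g(9/4) = -9·ln(9/4) + 9 - 1 ≈ 0.7016.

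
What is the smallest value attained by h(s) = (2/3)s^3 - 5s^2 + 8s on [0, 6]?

-16/3

h'(s) = 2s^2 - 10s + 8, which vanishes at s = 1 and s = 4.
Evaluating at the critical points and endpoints: h(0) = 0; h(1) = 11/3; h(4) = -16/3; h(6) = 12.
The minimum over the interval is -16/3, attained at s = 4.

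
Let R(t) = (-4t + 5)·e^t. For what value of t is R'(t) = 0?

Differentiating with the product rule gives R'(t) = (-4t + 1)·e^t. Since e^t > 0, the only critical point is t = 1/4.
R''(1/4) has the same sign as -4 < 0, so this is a local maximum.
R(1/4) = (4)·e^(1/4) ≈ 5.1361.

1/4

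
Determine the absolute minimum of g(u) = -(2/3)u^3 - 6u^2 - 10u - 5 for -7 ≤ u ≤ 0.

g'(u) = -2u^2 - 12u - 10, which vanishes at u = -5 and u = -1.
Evaluating at the critical points and endpoints: g(-7) = -1/3,  g(-5) = -65/3,  g(-1) = -1/3,  g(0) = -5.
The minimum over the interval is -65/3, attained at u = -5.

-65/3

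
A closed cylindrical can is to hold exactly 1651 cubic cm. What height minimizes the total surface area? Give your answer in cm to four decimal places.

12.8101

With radius r and height h, πr²h = 1651 so h = 1651/(πr²), and S(r) = 2πr² + 2πrh = 2πr² + 2·1651/r.
S'(r) = 4πr − 2·1651/r² = 0 ⇒ r³ = 1651/(2π), so r ≈ 6.4050 and h = 2r ≈ 12.8101.
S''(r) = 4π + 4·1651/r³ > 0, so this is the minimum; S ≈ 773.2963.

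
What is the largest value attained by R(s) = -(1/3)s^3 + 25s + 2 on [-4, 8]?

256/3

Differentiating, R'(s) = -s^2 + 25; whose only zero in [-4, 8] is s = 5.
Evaluating at the critical points and endpoints: R(-4) = -230/3; R(5) = 256/3; R(8) = 94/3.
Hence the absolute maximum is 256/3 at s = 5.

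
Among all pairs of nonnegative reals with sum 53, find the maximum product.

With x + y = 53, the product is P(x) = x(53 − x).
P'(x) = 53 − 2x = 0 gives x = 53/2; P'' = −2 < 0, so this is the maximum.
P = 53/2·53/2 = 2809/4.

2809/4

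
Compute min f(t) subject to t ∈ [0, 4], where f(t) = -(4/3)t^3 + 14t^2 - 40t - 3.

The derivative is -4t^2 + 28t - 40, whose only zero in [0, 4] is t = 2.
Compare values at every candidate in [0, 4]: f(0) = -3; f(2) = -113/3; f(4) = -73/3.
The minimum over the interval is -113/3, attained at t = 2.

-113/3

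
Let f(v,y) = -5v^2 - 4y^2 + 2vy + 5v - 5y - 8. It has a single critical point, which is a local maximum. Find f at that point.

-433/76

∂f/∂v = -10v + 2y + 5 = 0 and ∂f/∂y = 2v - 8y - 5 = 0, so (v, y) = (15/38, -10/19).
The Hessian has f_{vv} = -10, f_{yy} = -8, f_{vy} = 2, giving D = 76 > 0 with f_{vv} < 0, so the point is a local maximum.
f(15/38, -10/19) = -433/76.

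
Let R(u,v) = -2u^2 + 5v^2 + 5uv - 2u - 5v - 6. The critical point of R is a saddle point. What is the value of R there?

∂R/∂u = -4u + 5v - 2 = 0 and ∂R/∂v = 5u + 10v - 5 = 0, so (u, v) = (1/13, 6/13).
The Hessian has R_{uu} = -4, R_{vv} = 10, R_{uv} = 5, giving D = -65 < 0, so the point is a saddle point.
R(1/13, 6/13) = -94/13.

-94/13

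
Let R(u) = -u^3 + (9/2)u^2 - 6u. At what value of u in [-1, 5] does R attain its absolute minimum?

5

Differentiating, R'(u) = -3u^2 + 9u - 6; which vanishes at u = 1 and u = 2.
Compare values at every candidate in [-1, 5]: R(-1) = 23/2; R(1) = -5/2; R(2) = -2; R(5) = -85/2.
Hence the absolute minimum is -85/2 at u = 5.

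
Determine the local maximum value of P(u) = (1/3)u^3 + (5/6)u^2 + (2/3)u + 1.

Critical points: P'(u) = u^2 + (5/3)u + 2/3 vanishes at u = -1, -2/3.
Second-derivative test with P''(u) = 2u + 5/3: P''(-1) = -1/3 < 0 ⇒ local maximum; P''(-2/3) = 1/3 > 0 ⇒ local minimum.
Thus P has its local maximum at u = -1, with value 5/6.

5/6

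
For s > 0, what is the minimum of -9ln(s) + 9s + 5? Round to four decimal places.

f'(s) = -9/s + 9 = 0 gives s = 1.
f''(s) = 9/s², which is positive for s > 0, so this is a local minimum.
f(1) = -9·ln(1) + 9 + 5 ≈ 14.0000.

14.0000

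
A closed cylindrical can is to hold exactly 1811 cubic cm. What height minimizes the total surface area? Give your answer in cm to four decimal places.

With radius r and height h, πr²h = 1811 so h = 1811/(πr²), and S(r) = 2πr² + 2πrh = 2πr² + 2·1811/r.
S'(r) = 4πr − 2·1811/r² = 0 ⇒ r³ = 1811/(2π), so r ≈ 6.6056 and h = 2r ≈ 13.2112.
S''(r) = 4π + 4·1811/r³ > 0, so this is the minimum; S ≈ 822.4828.

13.2112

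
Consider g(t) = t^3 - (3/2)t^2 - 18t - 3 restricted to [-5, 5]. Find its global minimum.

The derivative is 3t^2 - 3t - 18, which vanishes at t = -2 and t = 3.
Compare values at every candidate in [-5, 5]: g(-5) = -151/2; g(-2) = 19; g(3) = -87/2; g(5) = -11/2.
So the minimum is g(-5) = -151/2.

-151/2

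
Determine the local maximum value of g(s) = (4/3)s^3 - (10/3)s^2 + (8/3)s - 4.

g'(s) = 4s^2 - (20/3)s + 8/3 = 0 at s = 2/3, 1.
Since g''(s) = 8s - 20/3, we get g''(2/3) = -4/3 < 0 ⇒ local maximum; g''(1) = 4/3 > 0 ⇒ local minimum.
So the local maximum value is g(2/3) = -268/81.

-268/81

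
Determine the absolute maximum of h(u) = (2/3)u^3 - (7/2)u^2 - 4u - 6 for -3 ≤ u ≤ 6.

The derivative is 2u^2 - 7u - 4, which vanishes at u = -1/2 and u = 4.
Candidates: h(-3) = -87/2, h(-1/2) = -119/24, h(4) = -106/3, h(6) = -12.
So the maximum is h(-1/2) = -119/24.

-119/24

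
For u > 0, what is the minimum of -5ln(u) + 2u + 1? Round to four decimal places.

1.4185

h'(u) = -5/u + 2 = 0 gives u = 5/2.
h''(u) = 5/u², which is positive for u > 0, so this is a local minimum.
h(5/2) = -5·ln(5/2) + 5 + 1 ≈ 1.4185.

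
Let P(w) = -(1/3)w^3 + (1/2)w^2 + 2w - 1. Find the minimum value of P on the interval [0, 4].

-19/3

The derivative is -w^2 + w + 2, whose only zero in [0, 4] is w = 2.
Compare values at every candidate in [0, 4]: P(0) = -1, P(2) = 7/3, P(4) = -19/3.
So the minimum is P(4) = -19/3.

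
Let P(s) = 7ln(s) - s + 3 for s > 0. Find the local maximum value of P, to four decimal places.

P'(s) = 7/s − 1 = 0 gives s = 7.
P''(s) = -7/s², which is negative for s > 0, so this is a local maximum.
P(7) = 7·ln(7) - 7 + 3 ≈ 9.6214.

9.6214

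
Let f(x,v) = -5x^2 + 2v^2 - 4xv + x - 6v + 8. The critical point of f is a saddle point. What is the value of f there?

∂f/∂x = -10x - 4v + 1 = 0 and ∂f/∂v = -4x + 4v - 6 = 0, so (x, v) = (-5/14, 8/7).
The Hessian has f_{xx} = -10, f_{vv} = 4, f_{xv} = -4, giving D = -56 < 0, so the point is a saddle point.
f(-5/14, 8/7) = 123/28.

123/28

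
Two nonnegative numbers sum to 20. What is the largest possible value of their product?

100

With x + y = 20, the product is P(x) = x(20 − x).
P'(x) = 20 − 2x = 0 gives x = 10; P'' = −2 < 0, so this is the maximum.
P = 10·10 = 100.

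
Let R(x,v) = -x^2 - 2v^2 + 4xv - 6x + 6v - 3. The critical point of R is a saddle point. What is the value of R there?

∂R/∂x = -2x + 4v - 6 = 0 and ∂R/∂v = 4x - 4v + 6 = 0, so (x, v) = (0, 3/2).
The Hessian has R_{xx} = -2, R_{vv} = -4, R_{xv} = 4, giving D = -8 < 0, so the point is a saddle point.
R(0, 3/2) = 3/2.

3/2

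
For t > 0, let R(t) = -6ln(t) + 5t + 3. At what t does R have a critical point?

R'(t) = -6/t + 5 = 0 gives t = 6/5.
R''(t) = 6/t², which is positive for t > 0, so this is a local minimum.
R(6/5) = -6·ln(6/5) + 6 + 3 ≈ 7.9061.

6/5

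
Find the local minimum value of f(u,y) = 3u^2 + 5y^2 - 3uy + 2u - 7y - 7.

-482/51

∂f/∂u = 6u - 3y + 2 = 0 and ∂f/∂y = -3u + 10y - 7 = 0, so (u, y) = (1/51, 12/17).
The Hessian has f_{uu} = 6, f_{yy} = 10, f_{uy} = -3, giving D = 51 > 0 with f_{uu} > 0, so the point is a local minimum.
f(1/51, 12/17) = -482/51.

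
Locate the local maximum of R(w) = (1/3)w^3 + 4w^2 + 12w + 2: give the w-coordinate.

-6

R'(w) = w^2 + 8w + 12. Setting R'(w) = 0 gives w ∈ {-6, -2}.
R''(w) = 2w + 8. R''(-6) = -4 < 0 ⇒ local maximum; R''(-2) = 4 > 0 ⇒ local minimum.
So the local maximum value is R(-6) = 2.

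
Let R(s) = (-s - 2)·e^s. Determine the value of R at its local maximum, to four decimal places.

Differentiating with the product rule gives R'(s) = (-s - 3)·e^s. Since e^s > 0, the only critical point is s = -3.
R''(-3) has the same sign as -1 < 0, so this is a local maximum.
R(-3) = (1)·e^(-3) ≈ 0.0498.

0.0498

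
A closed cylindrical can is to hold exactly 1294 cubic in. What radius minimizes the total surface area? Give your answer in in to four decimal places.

With radius r and height h, πr²h = 1294 so h = 1294/(πr²), and S(r) = 2πr² + 2πrh = 2πr² + 2·1294/r.
S'(r) = 4πr − 2·1294/r² = 0 ⇒ r³ = 1294/(2π), so r ≈ 5.9054 and h = 2r ≈ 11.8109.
S''(r) = 4π + 4·1294/r³ > 0, so this is the minimum; S ≈ 657.3612.

5.9054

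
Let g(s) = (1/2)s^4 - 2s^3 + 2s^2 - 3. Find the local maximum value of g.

-5/2

g'(s) = 2s^3 - 6s^2 + 4s. Setting g'(s) = 0 gives s ∈ {0, 1, 2}.
g''(s) = 6s^2 - 12s + 4. g''(0) = 4 > 0 ⇒ local minimum; g''(1) = -2 < 0 ⇒ local maximum; g''(2) = 4 > 0 ⇒ local minimum.
Thus g has its local maximum at s = 1, with value -5/2.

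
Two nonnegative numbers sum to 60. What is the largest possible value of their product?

900

With x + y = 60, the product is P(x) = x(60 − x).
P'(x) = 60 − 2x = 0 gives x = 30; P'' = −2 < 0, so this is the maximum.
P = 30·30 = 900.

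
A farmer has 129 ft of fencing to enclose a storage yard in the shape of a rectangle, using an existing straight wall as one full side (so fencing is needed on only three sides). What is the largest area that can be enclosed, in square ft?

Let the sides perpendicular to the wall have length x and the parallel side y, so 2x + y = 129 and the area is A = xy = x(129 − 2x).
A'(x) = 129 − 4x = 0 gives x = 129/4, and A''(x) = −4 < 0 confirms a maximum.
Then y = 129 − 2·129/4 = 129/2 and A = 16641/8.

16641/8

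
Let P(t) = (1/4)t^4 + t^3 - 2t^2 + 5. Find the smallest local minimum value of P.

Critical points: P'(t) = t^3 + 3t^2 - 4t vanishes at t = -4, 0, 1.
Since P''(t) = 3t^2 + 6t - 4, we get P''(-4) = 20 > 0 ⇒ local minimum; P''(0) = -4 < 0 ⇒ local maximum; P''(1) = 5 > 0 ⇒ local minimum.
So the smallest local minimum value is P(-4) = -27.

-27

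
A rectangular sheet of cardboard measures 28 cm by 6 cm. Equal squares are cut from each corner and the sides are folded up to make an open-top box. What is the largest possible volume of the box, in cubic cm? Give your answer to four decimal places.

With cut size x, the volume is V(x) = x(28 − 2x)(6 − 2x) for 0 < x < 3.
V'(x) = 12x^2 − 136x + 168. Setting V'(x) = 0 gives x ≈ 1.4110 (the root in (0, 3)).
V''(x) = 24x − 136 is negative there, so this is the maximum; V ≈ 112.9021.

112.9021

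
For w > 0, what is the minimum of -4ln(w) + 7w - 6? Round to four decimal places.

0.2385

f'(w) = -4/w + 7 = 0 gives w = 4/7.
f''(w) = 4/w², which is positive for w > 0, so this is a local minimum.
f(4/7) = -4·ln(4/7) + 4 - 6 ≈ 0.2385.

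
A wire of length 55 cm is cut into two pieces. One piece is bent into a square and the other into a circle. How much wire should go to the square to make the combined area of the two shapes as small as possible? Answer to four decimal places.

30.8055

Let x be the length used for the square. Square side x/4; circle radius (55−x)/(2π).
A(x) = (x/4)² + π·((55−x)/(2π))² = x²/16 + (55−x)²/(4π) for 0 ≤ x ≤ 55. A'(x) = x/8 − (55−x)/(2π) = 0 gives x = 4·55/(π+4) ≈ 30.8055.
A'' = 1/8 + 1/(2π) > 0, so this gives the minimum combined area; x ≈ 30.8055 cm to the square.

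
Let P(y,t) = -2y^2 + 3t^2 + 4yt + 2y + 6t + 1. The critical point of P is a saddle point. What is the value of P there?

-17/10

∂P/∂y = -4y + 4t + 2 = 0 and ∂P/∂t = 4y + 6t + 6 = 0, so (y, t) = (-3/10, -4/5).
The Hessian has P_{yy} = -4, P_{tt} = 6, P_{yt} = 4, giving D = -40 < 0, so the point is a saddle point.
P(-3/10, -4/5) = -17/10.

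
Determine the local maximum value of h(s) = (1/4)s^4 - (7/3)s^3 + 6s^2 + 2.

Critical points: h'(s) = s^3 - 7s^2 + 12s vanishes at s = 0, 3, 4.
h''(s) = 3s^2 - 14s + 12. h''(0) = 12 > 0 ⇒ local minimum; h''(3) = -3 < 0 ⇒ local maximum; h''(4) = 4 > 0 ⇒ local minimum.
So the local maximum value is h(3) = 53/4.

53/4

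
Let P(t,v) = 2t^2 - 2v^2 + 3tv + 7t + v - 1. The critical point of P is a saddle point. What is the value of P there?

∂P/∂t = 4t + 3v + 7 = 0 and ∂P/∂v = 3t - 4v + 1 = 0, so (t, v) = (-31/25, -17/25).
The Hessian has P_{tt} = 4, P_{vv} = -4, P_{tv} = 3, giving D = -25 < 0, so the point is a saddle point.
P(-31/25, -17/25) = -142/25.

-142/25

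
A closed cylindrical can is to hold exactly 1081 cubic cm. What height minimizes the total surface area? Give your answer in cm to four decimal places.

11.1236

With radius r and height h, πr²h = 1081 so h = 1081/(πr²), and S(r) = 2πr² + 2πrh = 2πr² + 2·1081/r.
S'(r) = 4πr − 2·1081/r² = 0 ⇒ r³ = 1081/(2π), so r ≈ 5.5618 and h = 2r ≈ 11.1236.
S''(r) = 4π + 4·1081/r³ > 0, so this is the minimum; S ≈ 583.0847.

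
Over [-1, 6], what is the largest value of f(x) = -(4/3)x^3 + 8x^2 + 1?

131/3

f'(x) = -4x^2 + 16x, which vanishes at x = 0 and x = 4.
Evaluating at the critical points and endpoints: f(-1) = 31/3; f(0) = 1; f(4) = 131/3; f(6) = 1.
Hence the absolute maximum is 131/3 at x = 4.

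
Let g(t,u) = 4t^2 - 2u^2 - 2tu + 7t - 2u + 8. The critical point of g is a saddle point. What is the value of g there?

∂g/∂t = 8t - 2u + 7 = 0 and ∂g/∂u = -2t - 4u - 2 = 0, so (t, u) = (-8/9, -1/18).
The Hessian has g_{tt} = 8, g_{uu} = -4, g_{tu} = -2, giving D = -36 < 0, so the point is a saddle point.
g(-8/9, -1/18) = 89/18.

89/18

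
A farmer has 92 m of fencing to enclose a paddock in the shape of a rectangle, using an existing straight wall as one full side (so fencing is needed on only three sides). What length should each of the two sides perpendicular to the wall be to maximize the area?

Let the sides perpendicular to the wall have length x and the parallel side y, so 2x + y = 92 and the area is A = xy = x(92 − 2x).
A'(x) = 92 − 4x = 0 gives x = 23, and A''(x) = −4 < 0 confirms a maximum.
Then y = 92 − 2·23 = 46 and A = 1058.

23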